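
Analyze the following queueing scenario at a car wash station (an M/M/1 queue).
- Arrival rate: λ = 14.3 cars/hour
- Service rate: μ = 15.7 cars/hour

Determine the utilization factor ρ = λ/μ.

Server utilization: ρ = λ/μ
ρ = 14.3/15.7 = 0.9108
The server is busy 91.08% of the time.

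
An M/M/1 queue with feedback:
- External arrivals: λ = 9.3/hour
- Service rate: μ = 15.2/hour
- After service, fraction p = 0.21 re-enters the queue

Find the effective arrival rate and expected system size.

Effective arrival rate: λ_eff = λ/(1-p) = 9.3/(1-0.21) = 9.3/0.79 = 11.77215
ρ = λ_eff/μ = 11.77215/15.2 = 0.774484
L = ρ/(1-ρ) = 0.774484/(1-0.774484) = 3.4343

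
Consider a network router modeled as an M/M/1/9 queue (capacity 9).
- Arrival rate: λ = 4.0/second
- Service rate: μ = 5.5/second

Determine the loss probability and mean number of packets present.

ρ = λ/μ = 4.0/5.5 = 0.72727
P₀ = (1-ρ)/(1-ρ^(K+1)) = (1-0.72727)/(1-0.72727^10) = 0.2727/0.9586 = 0.2845
P_K = P₀×ρ^K = 0.2845 × 0.72727^9 = 0.2845 × 0.05692 = 0.01619
Blocking probability P_9 = 0.01619 (1.62%)
L = ρ[1 - (K+1)ρ^K + Kρ^(K+1)] / [(1-ρ)(1-ρ^(K+1))]
L = 0.72727 × (1 - 10×0.056919 + 9×0.041396) / ((1 - 0.72727) × (1 - 0.041396)) = 2.2348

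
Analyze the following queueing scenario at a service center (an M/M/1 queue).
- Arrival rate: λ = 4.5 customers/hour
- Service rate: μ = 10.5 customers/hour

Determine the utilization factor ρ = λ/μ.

Server utilization: ρ = λ/μ
ρ = 4.5/10.5 = 0.4286
The server is busy 42.86% of the time.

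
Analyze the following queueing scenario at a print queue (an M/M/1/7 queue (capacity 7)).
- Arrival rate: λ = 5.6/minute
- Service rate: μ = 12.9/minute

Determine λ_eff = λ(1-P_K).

ρ = λ/μ = 5.6/12.9 = 0.4341
P₀ = (1-ρ)/(1-ρ^(K+1)) = (1-0.4341)/(1-0.4341^8) = 0.5659/0.9987 = 0.5666
P_K = P₀×ρ^K = 0.5666 × 0.4341^7 = 0.5666 × 0.002905 = 0.001646
λ_eff = λ(1-P_K) = 5.6 × (1 - 0.001646) = 5.6 × 0.99835 = 5.5908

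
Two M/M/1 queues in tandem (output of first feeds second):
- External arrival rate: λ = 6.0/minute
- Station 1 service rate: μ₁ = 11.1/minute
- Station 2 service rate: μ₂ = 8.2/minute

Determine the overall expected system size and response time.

By Jackson's theorem, each station behaves as independent M/M/1.
Station 1: ρ₁ = 6.0/11.1 = 0.5405, L₁ = ρ₁/(1-ρ₁) = λ/(μ₁-λ) = 6.0/5.10 = 1.17647
Station 2: ρ₂ = 6.0/8.2 = 0.7317, L₂ = ρ₂/(1-ρ₂) = λ/(μ₂-λ) = 6.0/2.20 = 2.72727
Total: L = L₁ + L₂ = 1.17647 + 2.72727 = 3.9037
W = L/λ = 3.9037/6.0 = 0.6506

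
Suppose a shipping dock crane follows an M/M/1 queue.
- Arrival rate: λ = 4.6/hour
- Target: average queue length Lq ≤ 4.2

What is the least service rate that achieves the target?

For M/M/1: Lq = λ²/(μ(μ-λ))
Need Lq ≤ 4.2, i.e. μ(μ-λ) ≥ λ²/4.2
μ² - 4.6μ - 21.16/4.2 ≥ 0  →  μ² - 4.6μ - 5.0381 ≥ 0
Quadratic formula (positive root): μ = [λ + √(λ² + 4×5.0381)]/2
Discriminant: 21.16 + 4×5.0381 = 41.3124, √41.3124 = 6.4275
μ ≥ (4.6 + 6.4275)/2 = 5.5137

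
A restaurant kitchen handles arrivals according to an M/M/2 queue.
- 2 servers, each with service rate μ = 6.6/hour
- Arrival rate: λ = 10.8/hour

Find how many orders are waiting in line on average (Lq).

Traffic intensity: ρ = λ/(cμ) = 10.8/(2×6.6) = 0.8182
Since ρ = 0.8182 < 1, system is stable.
Offered load a = λ/μ = cρ = 10.8/6.6 = 1.6364
P₀ = [ Σₙ₌₀^1 aⁿ/n! + a^2/(2!(1-ρ)) ]⁻¹
Σ = a^0/0! + a^1/1! = 1.0000 + 1.6364 = 2.6364
a^2/(2!(1-ρ)) = 2.6777/(2 × 0.18182) = 7.3636
P₀ = 1/(2.6364 + 7.3636) = 0.10000
Lq = P₀·a^2·ρ / (2!(1-ρ)²) = 0.100000 × 2.6777 × 0.81818 / (2 × 0.033058) = 3.3136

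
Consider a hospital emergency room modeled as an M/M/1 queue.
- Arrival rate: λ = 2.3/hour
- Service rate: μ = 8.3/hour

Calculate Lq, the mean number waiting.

ρ = λ/μ = 2.3/8.3 = 0.2771
For M/M/1: Lq = λ²/(μ(μ-λ))
Lq = 5.29/(8.3 × 6.00)
Lq = 0.1062 patients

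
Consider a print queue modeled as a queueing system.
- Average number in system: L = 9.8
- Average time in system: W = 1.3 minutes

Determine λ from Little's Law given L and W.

Little's Law: L = λW, so λ = L/W
λ = 9.8/1.3 = 7.5385 jobs/minute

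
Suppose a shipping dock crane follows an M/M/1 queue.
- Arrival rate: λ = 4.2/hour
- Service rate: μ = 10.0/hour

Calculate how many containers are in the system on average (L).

ρ = λ/μ = 4.2/10.0 = 0.4200
For M/M/1: L = λ/(μ-λ)
L = 4.2/(10.0-4.2) = 4.2/5.80
L = 0.7241 containers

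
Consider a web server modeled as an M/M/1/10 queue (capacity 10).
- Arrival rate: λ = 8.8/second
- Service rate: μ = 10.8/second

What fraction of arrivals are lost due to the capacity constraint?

ρ = λ/μ = 8.8/10.8 = 0.814815
P₀ = (1-ρ)/(1-ρ^(K+1)) = (1-0.814815)/(1-0.814815^11) = 0.18519/0.89489 = 0.2069
P_K = P₀×ρ^K = 0.2069 × 0.814815^10 = 0.2069 × 0.1290 = 0.02669
Blocking probability = 2.67%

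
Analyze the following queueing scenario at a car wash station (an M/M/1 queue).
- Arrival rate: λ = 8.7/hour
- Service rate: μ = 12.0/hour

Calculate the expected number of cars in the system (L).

ρ = λ/μ = 8.7/12.0 = 0.7250
For M/M/1: L = λ/(μ-λ)
L = 8.7/(12.0-8.7) = 8.7/3.30
L = 2.6364 cars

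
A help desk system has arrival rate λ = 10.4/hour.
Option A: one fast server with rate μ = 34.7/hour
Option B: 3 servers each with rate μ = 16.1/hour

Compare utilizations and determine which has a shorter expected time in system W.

Option A: single server μ = 34.7 (M/M/1)
  ρ_A = 10.4/34.7 = 0.2997
  W_A = 1/(μ-λ) = 1/(34.7-10.4) = 1/24.30 = 0.04115

Option B: 3 servers μ = 16.1 (M/M/3)
  ρ_B = λ/(cμ) = 10.4/(3×16.1) = 0.2153
  Offered load a = λ/μ = cρ = 10.4/16.1 = 0.6460
  P₀ = [ Σₙ₌₀^2 aⁿ/n! + a^3/(3!(1-ρ)) ]⁻¹
  Σ = a^0/0! + a^1/1! + a^2/2! = 1.0000 + 0.6460 + 0.2086 = 1.8546
  a^3/(3!(1-ρ)) = 0.26954/(6 × 0.78468) = 0.05725
  P₀ = 1/(1.8546 + 0.05725) = 0.5231
  Lq = P₀·a^3·ρ / (3!(1-ρ)²) = 0.52305 × 0.26954 × 0.21532 / (6 × 0.61572) = 0.008217
  Wq_B = Lq/λ = 0.008217/10.4 = 0.0007901
  W_B = Wq_B + 1/μ = 0.0007901 + 0.06211 = 0.06290

Since W_A = 0.04115 < W_B = 0.06290, Option A (single fast server) has the shorter time in system.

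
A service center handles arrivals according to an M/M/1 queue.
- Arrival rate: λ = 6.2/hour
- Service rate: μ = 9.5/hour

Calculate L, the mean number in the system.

ρ = λ/μ = 6.2/9.5 = 0.6526
For M/M/1: L = λ/(μ-λ)
L = 6.2/(9.5-6.2) = 6.2/3.30
L = 1.8788 customers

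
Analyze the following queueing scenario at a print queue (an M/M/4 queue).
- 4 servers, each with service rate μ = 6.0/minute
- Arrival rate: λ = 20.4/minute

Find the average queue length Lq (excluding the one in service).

Traffic intensity: ρ = λ/(cμ) = 20.4/(4×6.0) = 0.8500
Since ρ = 0.8500 < 1, system is stable.
Offered load a = λ/μ = cρ = 20.4/6.0 = 3.4000
P₀ = [ Σₙ₌₀^3 aⁿ/n! + a^4/(4!(1-ρ)) ]⁻¹
Σ = a^0/0! + a^1/1! + a^2/2! + a^3/3! = 1.0000 + 3.4000 + 5.7800 + 6.5507 = 16.7307
a^4/(4!(1-ρ)) = 133.6336/(24 × 0.1500) = 37.1204
P₀ = 1/(16.7307 + 37.1204) = 0.01857
Lq = P₀·a^4·ρ / (4!(1-ρ)²) = 0.0185697 × 133.6336 × 0.850000 / (24 × 0.0225000) = 3.9061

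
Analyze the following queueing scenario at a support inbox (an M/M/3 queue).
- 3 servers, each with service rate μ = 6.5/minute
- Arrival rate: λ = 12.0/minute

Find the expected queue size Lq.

Traffic intensity: ρ = λ/(cμ) = 12.0/(3×6.5) = 0.6154
Since ρ = 0.6154 < 1, system is stable.
Offered load a = λ/μ = cρ = 12.0/6.5 = 1.8462
P₀ = [ Σₙ₌₀^2 aⁿ/n! + a^3/(3!(1-ρ)) ]⁻¹
Σ = a^0/0! + a^1/1! + a^2/2! = 1.0000 + 1.8462 + 1.7041 = 4.5503
a^3/(3!(1-ρ)) = 6.2922/(6 × 0.38462) = 2.7266
P₀ = 1/(4.5503 + 2.7266) = 0.1374
Lq = P₀·a^3·ρ / (3!(1-ρ)²) = 0.13742 × 6.2922 × 0.61538 / (6 × 0.14793) = 0.5995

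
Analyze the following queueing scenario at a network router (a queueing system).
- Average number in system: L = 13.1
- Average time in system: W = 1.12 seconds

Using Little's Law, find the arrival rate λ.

Little's Law: L = λW, so λ = L/W
λ = 13.1/1.12 = 11.6964 packets/second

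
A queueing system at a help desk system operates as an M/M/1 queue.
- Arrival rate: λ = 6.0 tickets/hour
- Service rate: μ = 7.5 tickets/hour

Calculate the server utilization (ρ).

Server utilization: ρ = λ/μ
ρ = 6.0/7.5 = 0.8000
The server is busy 80.00% of the time.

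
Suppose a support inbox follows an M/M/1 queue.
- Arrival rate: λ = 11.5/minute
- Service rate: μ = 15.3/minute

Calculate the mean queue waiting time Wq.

First, compute utilization: ρ = λ/μ = 11.5/15.3 = 0.7516
For M/M/1: Wq = λ/(μ(μ-λ))
Wq = 11.5/(15.3 × (15.3-11.5))
Wq = 11.5/(15.3 × 3.80)
Wq = 0.1978 minutes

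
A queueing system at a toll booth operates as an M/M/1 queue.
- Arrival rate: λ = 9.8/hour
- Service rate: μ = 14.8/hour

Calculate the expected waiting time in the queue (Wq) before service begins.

First, compute utilization: ρ = λ/μ = 9.8/14.8 = 0.6622
For M/M/1: Wq = λ/(μ(μ-λ))
Wq = 9.8/(14.8 × (14.8-9.8))
Wq = 9.8/(14.8 × 5.00)
Wq = 0.1324 hours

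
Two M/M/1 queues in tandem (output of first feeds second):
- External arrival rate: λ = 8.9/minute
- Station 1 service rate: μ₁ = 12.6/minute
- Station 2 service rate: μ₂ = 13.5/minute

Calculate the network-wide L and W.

By Jackson's theorem, each station behaves as independent M/M/1.
Station 1: ρ₁ = 8.9/12.6 = 0.7063, L₁ = ρ₁/(1-ρ₁) = λ/(μ₁-λ) = 8.9/3.70 = 2.4054
Station 2: ρ₂ = 8.9/13.5 = 0.6593, L₂ = ρ₂/(1-ρ₂) = λ/(μ₂-λ) = 8.9/4.60 = 1.9348
Total: L = L₁ + L₂ = 2.4054 + 1.9348 = 4.3402
W = L/λ = 4.3402/8.9 = 0.4877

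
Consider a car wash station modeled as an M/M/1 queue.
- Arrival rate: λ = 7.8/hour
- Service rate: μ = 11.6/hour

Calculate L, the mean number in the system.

ρ = λ/μ = 7.8/11.6 = 0.6724
For M/M/1: L = λ/(μ-λ)
L = 7.8/(11.6-7.8) = 7.8/3.80
L = 2.0526 cars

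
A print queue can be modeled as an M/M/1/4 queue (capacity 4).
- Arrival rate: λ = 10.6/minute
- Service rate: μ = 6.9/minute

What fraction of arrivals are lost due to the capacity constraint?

ρ = λ/μ = 10.6/6.9 = 1.53623
P₀ = (1-ρ)/(1-ρ^(K+1)) = (1-1.53623)/(1-1.53623^5) = -0.53623/-7.5562 = 0.07097
P_K = P₀×ρ^K = 0.07097 × 1.53623^4 = 0.07097 × 5.5696 = 0.3953
Blocking probability = 39.53%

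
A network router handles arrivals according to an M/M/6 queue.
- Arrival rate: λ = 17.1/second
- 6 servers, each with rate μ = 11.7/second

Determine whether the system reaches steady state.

Stability requires ρ = λ/(cμ) < 1
ρ = 17.1/(6 × 11.7) = 17.1/70.20 = 0.2436
Since 0.2436 < 1, the system is STABLE.
The servers are busy 24.36% of the time.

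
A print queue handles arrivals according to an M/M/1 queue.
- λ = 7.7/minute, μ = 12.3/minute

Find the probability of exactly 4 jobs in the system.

ρ = λ/μ = 7.7/12.3 = 0.62602
P(n) = (1-ρ)ρⁿ
P(4) = (1-0.62602) × 0.62602^4
P(4) = 0.37398 × 0.15359
P(4) = 0.05744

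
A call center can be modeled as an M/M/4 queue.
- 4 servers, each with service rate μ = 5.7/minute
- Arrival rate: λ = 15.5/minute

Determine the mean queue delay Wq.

Traffic intensity: ρ = λ/(cμ) = 15.5/(4×5.7) = 0.6798
Since ρ = 0.6798 < 1, system is stable.
Offered load a = λ/μ = cρ = 15.5/5.7 = 2.7193
P₀ = [ Σₙ₌₀^3 aⁿ/n! + a^4/(4!(1-ρ)) ]⁻¹
Σ = a^0/0! + a^1/1! + a^2/2! + a^3/3! = 1.0000 + 2.7193 + 3.6973 + 3.3513 = 10.7679
a^4/(4!(1-ρ)) = 54.6799/(24 × 0.320175) = 7.1159
P₀ = 1/(10.7679 + 7.1159) = 0.05592
Lq = P₀·a^4·ρ / (4!(1-ρ)²) = 0.0559165 × 54.6799 × 0.679825 / (24 × 0.102512) = 0.8448
Wq = Lq/λ = 0.84484/15.5 = 0.05451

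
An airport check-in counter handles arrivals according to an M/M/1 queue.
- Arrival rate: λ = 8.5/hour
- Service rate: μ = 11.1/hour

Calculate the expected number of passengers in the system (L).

ρ = λ/μ = 8.5/11.1 = 0.7658
For M/M/1: L = λ/(μ-λ)
L = 8.5/(11.1-8.5) = 8.5/2.60
L = 3.2692 passengers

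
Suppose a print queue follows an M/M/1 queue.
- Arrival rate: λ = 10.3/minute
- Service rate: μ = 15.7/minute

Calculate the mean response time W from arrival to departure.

First, compute utilization: ρ = λ/μ = 10.3/15.7 = 0.6561
For M/M/1: W = 1/(μ-λ)
W = 1/(15.7-10.3) = 1/5.40
W = 0.1852 minutes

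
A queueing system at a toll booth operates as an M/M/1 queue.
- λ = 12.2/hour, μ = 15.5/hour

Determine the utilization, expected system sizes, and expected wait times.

Step 1: ρ = λ/μ = 12.2/15.5 = 0.7871
Step 2: L = λ/(μ-λ) = 12.2/3.30 = 3.6970
Step 3: Lq = λ²/(μ(μ-λ)) = 148.84/(15.5×3.30) = 2.9099
Step 4: W = 1/(μ-λ) = 1/3.30 = 0.30303
Step 5: Wq = λ/(μ(μ-λ)) = 12.2/(15.5×3.30) = 0.2385
Step 6: P(0) = 1-ρ = 0.2129
Verify: L = λW = 12.2×0.30303 = 3.6970 ✔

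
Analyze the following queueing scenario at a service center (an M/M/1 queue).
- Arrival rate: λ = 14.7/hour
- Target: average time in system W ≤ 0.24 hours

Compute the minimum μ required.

For M/M/1: W = 1/(μ-λ)
Need W ≤ 0.24, so 1/(μ-λ) ≤ 0.24
μ - λ ≥ 1/0.24 = 4.1667
μ ≥ 14.7 + 4.1667 = 18.8667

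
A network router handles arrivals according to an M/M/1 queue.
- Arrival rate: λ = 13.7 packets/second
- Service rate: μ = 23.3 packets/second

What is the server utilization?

Server utilization: ρ = λ/μ
ρ = 13.7/23.3 = 0.5880
The server is busy 58.80% of the time.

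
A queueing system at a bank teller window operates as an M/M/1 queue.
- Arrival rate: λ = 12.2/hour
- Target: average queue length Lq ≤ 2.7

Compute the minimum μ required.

For M/M/1: Lq = λ²/(μ(μ-λ))
Need Lq ≤ 2.7, i.e. μ(μ-λ) ≥ λ²/2.7
μ² - 12.2μ - 148.84/2.7 ≥ 0  →  μ² - 12.2μ - 55.12593 ≥ 0
Quadratic formula (positive root): μ = [λ + √(λ² + 4×55.12593)]/2
Discriminant: 148.84 + 4×55.12593 = 369.3437, √369.3437 = 19.21832
μ ≥ (12.2 + 19.21832)/2 = 15.7092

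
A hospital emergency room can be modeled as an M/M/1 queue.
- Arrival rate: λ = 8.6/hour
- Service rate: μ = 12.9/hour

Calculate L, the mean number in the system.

ρ = λ/μ = 8.6/12.9 = 0.6667
For M/M/1: L = λ/(μ-λ)
L = 8.6/(12.9-8.6) = 8.6/4.30
L = 2.0000 patients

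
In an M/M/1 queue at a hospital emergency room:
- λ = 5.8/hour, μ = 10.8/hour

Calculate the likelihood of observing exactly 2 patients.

ρ = λ/μ = 5.8/10.8 = 0.5370
P(n) = (1-ρ)ρⁿ
P(2) = (1-0.5370) × 0.5370^2
P(2) = 0.4630 × 0.2884
P(2) = 0.1335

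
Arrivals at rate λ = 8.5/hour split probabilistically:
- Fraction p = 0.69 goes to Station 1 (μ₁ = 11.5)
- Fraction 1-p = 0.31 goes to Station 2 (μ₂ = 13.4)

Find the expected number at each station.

Effective rates: λ₁ = 8.5×0.69 = 5.865, λ₂ = 8.5×0.31 = 2.635
Station 1: ρ₁ = 5.865/11.5 = 0.5100, L₁ = ρ₁/(1-ρ₁) = 0.5100/(1-0.5100) = 1.0408
Station 2: ρ₂ = 2.635/13.4 = 0.19664, L₂ = ρ₂/(1-ρ₂) = 0.19664/(1-0.19664) = 0.2448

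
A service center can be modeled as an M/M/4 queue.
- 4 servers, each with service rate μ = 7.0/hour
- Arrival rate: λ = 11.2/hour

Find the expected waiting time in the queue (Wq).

Traffic intensity: ρ = λ/(cμ) = 11.2/(4×7.0) = 0.4000
Since ρ = 0.4000 < 1, system is stable.
Offered load a = λ/μ = cρ = 11.2/7.0 = 1.6000
P₀ = [ Σₙ₌₀^3 aⁿ/n! + a^4/(4!(1-ρ)) ]⁻¹
Σ = a^0/0! + a^1/1! + a^2/2! + a^3/3! = 1.0000 + 1.6000 + 1.2800 + 0.6827 = 4.5627
a^4/(4!(1-ρ)) = 6.5536/(24 × 0.6000) = 0.4551
P₀ = 1/(4.5627 + 0.4551) = 0.1993
Lq = P₀·a^4·ρ / (4!(1-ρ)²) = 0.1993 × 6.5536 × 0.4000 / (24 × 0.3600) = 0.06047
Wq = Lq/λ = 0.06047/11.2 = 0.005399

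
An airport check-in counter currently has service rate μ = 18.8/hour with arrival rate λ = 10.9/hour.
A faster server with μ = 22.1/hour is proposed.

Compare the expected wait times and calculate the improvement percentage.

System 1: ρ₁ = 10.9/18.8 = 0.5798, W₁ = 1/(18.8-10.9) = 0.12658
System 2: ρ₂ = 10.9/22.1 = 0.4932, W₂ = 1/(22.1-10.9) = 0.089286
Improvement: (W₁-W₂)/W₁ = (0.12658-0.089286)/0.12658 = 29.46%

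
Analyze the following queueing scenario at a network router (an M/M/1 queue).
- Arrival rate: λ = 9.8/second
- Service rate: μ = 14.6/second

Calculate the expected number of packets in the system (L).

ρ = λ/μ = 9.8/14.6 = 0.6712
For M/M/1: L = λ/(μ-λ)
L = 9.8/(14.6-9.8) = 9.8/4.80
L = 2.0417 packets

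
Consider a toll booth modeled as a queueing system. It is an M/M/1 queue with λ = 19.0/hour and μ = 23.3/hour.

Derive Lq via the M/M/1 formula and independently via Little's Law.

Method 1 (direct): Lq = λ²/(μ(μ-λ)) = 361.00/(23.3 × 4.30) = 3.6032

Method 2 (Little's Law):
W = 1/(μ-λ) = 1/4.30 = 0.23256
Wq = W - 1/μ = 0.23256 - 0.042918 = 0.18964
Lq = λWq = 19.0 × 0.18964 = 3.6032 ✔ (matches Method 1)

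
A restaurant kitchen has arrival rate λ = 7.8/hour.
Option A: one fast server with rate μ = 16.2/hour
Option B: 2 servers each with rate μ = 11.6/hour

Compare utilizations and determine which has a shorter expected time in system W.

Option A: single server μ = 16.2 (M/M/1)
  ρ_A = 7.8/16.2 = 0.4815
  W_A = 1/(μ-λ) = 1/(16.2-7.8) = 1/8.40 = 0.1190

Option B: 2 servers μ = 11.6 (M/M/2)
  ρ_B = λ/(cμ) = 7.8/(2×11.6) = 0.3362
  Offered load a = λ/μ = cρ = 7.8/11.6 = 0.6724
  P₀ = [ Σₙ₌₀^1 aⁿ/n! + a^2/(2!(1-ρ)) ]⁻¹
  Σ = a^0/0! + a^1/1! = 1.0000 + 0.6724 = 1.6724
  a^2/(2!(1-ρ)) = 0.45214/(2 × 0.66379) = 0.3406
  P₀ = 1/(1.6724 + 0.3406) = 0.4968
  Lq = P₀·a^2·ρ / (2!(1-ρ)²) = 0.4968 × 0.4521 × 0.3362 / (2 × 0.4406) = 0.08569
  Wq_B = Lq/λ = 0.08569/7.8 = 0.010986
  W_B = Wq_B + 1/μ = 0.010986 + 0.086207 = 0.09719

Since W_B = 0.09719 < W_A = 0.1190, Option B (multiple servers) has the shorter time in system.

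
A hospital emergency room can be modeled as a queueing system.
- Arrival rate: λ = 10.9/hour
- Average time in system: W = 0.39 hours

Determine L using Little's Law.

Little's Law: L = λW
L = 10.9 × 0.39 = 4.2510 patients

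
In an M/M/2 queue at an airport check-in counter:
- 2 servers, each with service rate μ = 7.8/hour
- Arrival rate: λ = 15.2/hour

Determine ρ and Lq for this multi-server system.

Traffic intensity: ρ = λ/(cμ) = 15.2/(2×7.8) = 0.9744
Since ρ = 0.9744 < 1, system is stable.
Offered load a = λ/μ = cρ = 15.2/7.8 = 1.9487
P₀ = [ Σₙ₌₀^1 aⁿ/n! + a^2/(2!(1-ρ)) ]⁻¹
Σ = a^0/0! + a^1/1! = 1.0000 + 1.9487 = 2.9487
a^2/(2!(1-ρ)) = 3.7975/(2 × 0.025641) = 74.0513
P₀ = 1/(2.9487 + 74.0513) = 0.01299
Lq = P₀·a^2·ρ / (2!(1-ρ)²) = 0.01298701 × 3.797502 × 0.9743590 / (2 × 0.0006574622) = 36.5448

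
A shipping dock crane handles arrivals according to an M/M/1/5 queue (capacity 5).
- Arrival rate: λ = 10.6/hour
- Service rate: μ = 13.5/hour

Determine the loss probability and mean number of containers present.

ρ = λ/μ = 10.6/13.5 = 0.78519
P₀ = (1-ρ)/(1-ρ^(K+1)) = (1-0.78519)/(1-0.78519^6) = 0.21481/0.76566 = 0.2806
P_K = P₀×ρ^K = 0.28056 × 0.78519^5 = 0.28056 × 0.29845 = 0.08373
Blocking probability P_5 = 0.08373 (8.37%)
L = ρ[1 - (K+1)ρ^K + Kρ^(K+1)] / [(1-ρ)(1-ρ^(K+1))]
L = 0.78519 × (1 - 6×0.29845 + 5×0.23434) / ((1 - 0.78519) × (1 - 0.23434)) = 1.8189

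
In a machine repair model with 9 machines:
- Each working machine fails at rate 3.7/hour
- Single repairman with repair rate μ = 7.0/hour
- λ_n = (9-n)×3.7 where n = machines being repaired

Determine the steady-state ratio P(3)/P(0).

P(3)/P(0) = ∏_{i=0}^{3-1} λ_i/μ_{i+1}
= (9-0)×3.7/7.0 × (9-1)×3.7/7.0 × (9-2)×3.7/7.0
= 74.4289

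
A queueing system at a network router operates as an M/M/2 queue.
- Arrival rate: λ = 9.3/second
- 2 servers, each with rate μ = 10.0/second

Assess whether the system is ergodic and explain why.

Stability requires ρ = λ/(cμ) < 1
ρ = 9.3/(2 × 10.0) = 9.3/20.00 = 0.4650
Since 0.4650 < 1, the system is STABLE.
The servers are busy 46.50% of the time.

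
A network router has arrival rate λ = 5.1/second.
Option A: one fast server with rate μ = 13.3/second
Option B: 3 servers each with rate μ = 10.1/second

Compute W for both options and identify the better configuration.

Option A: single server μ = 13.3 (M/M/1)
  ρ_A = 5.1/13.3 = 0.3835
  W_A = 1/(μ-λ) = 1/(13.3-5.1) = 1/8.20 = 0.1220

Option B: 3 servers μ = 10.1 (M/M/3)
  ρ_B = λ/(cμ) = 5.1/(3×10.1) = 0.1683
  Offered load a = λ/μ = cρ = 5.1/10.1 = 0.5050
  P₀ = [ Σₙ₌₀^2 aⁿ/n! + a^3/(3!(1-ρ)) ]⁻¹
  Σ = a^0/0! + a^1/1! + a^2/2! = 1.0000 + 0.50495 + 0.12749 = 1.6324
  a^3/(3!(1-ρ)) = 0.12875/(6 × 0.83168) = 0.02580
  P₀ = 1/(1.63244 + 0.0258010) = 0.6030
  Lq = P₀·a^3·ρ / (3!(1-ρ)²) = 0.60305 × 0.12875 × 0.16832 / (6 × 0.69170) = 0.003149
  Wq_B = Lq/λ = 0.0031489/5.1 = 0.0006174
  W_B = Wq_B + 1/μ = 0.0006174 + 0.09901 = 0.09963

Since W_B = 0.09963 < W_A = 0.1220, Option B (multiple servers) has the shorter time in system.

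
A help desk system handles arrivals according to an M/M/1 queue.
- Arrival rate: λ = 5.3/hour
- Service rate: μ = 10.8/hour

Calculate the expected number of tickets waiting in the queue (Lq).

ρ = λ/μ = 5.3/10.8 = 0.4907
For M/M/1: Lq = λ²/(μ(μ-λ))
Lq = 28.09/(10.8 × 5.50)
Lq = 0.4729 tickets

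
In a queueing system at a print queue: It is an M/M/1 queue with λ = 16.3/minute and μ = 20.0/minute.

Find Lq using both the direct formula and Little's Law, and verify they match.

Method 1 (direct): Lq = λ²/(μ(μ-λ)) = 265.69/(20.0 × 3.70) = 3.5904

Method 2 (Little's Law):
W = 1/(μ-λ) = 1/3.70 = 0.27027
Wq = W - 1/μ = 0.27027 - 0.050000 = 0.22027
Lq = λWq = 16.3 × 0.22027 = 3.5904 ✔ (matches Method 1)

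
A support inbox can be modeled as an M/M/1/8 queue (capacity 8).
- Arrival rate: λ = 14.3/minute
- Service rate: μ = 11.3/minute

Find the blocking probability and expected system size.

ρ = λ/μ = 14.3/11.3 = 1.26549
P₀ = (1-ρ)/(1-ρ^(K+1)) = (1-1.26549)/(1-1.26549^9) = -0.2655/-7.3239 = 0.03625
P_K = P₀×ρ^K = 0.03625 × 1.26549^8 = 0.03625 × 6.5776 = 0.2384
Blocking probability P_8 = 0.2384 (23.84%)
L = ρ[1 - (K+1)ρ^K + Kρ^(K+1)] / [(1-ρ)(1-ρ^(K+1))]
L = 1.26549 × (1 - 9×6.577635 + 8×8.323931) / ((1 - 1.26549) × (1 - 8.323931)) = 5.4622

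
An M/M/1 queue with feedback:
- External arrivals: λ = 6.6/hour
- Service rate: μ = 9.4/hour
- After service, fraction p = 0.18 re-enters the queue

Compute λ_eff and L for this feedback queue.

Effective arrival rate: λ_eff = λ/(1-p) = 6.6/(1-0.18) = 6.6/0.82 = 8.04878
ρ = λ_eff/μ = 8.04878/9.4 = 0.856253
L = ρ/(1-ρ) = 0.856253/(1-0.856253) = 5.9567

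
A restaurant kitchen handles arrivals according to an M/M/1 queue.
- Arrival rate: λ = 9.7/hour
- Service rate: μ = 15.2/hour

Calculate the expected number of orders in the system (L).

ρ = λ/μ = 9.7/15.2 = 0.6382
For M/M/1: L = λ/(μ-λ)
L = 9.7/(15.2-9.7) = 9.7/5.50
L = 1.7636 orders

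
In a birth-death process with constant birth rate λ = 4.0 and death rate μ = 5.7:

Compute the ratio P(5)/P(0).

For constant rates: P(n)/P(0) = (λ/μ)^n
P(5)/P(0) = (4.0/5.7)^5 = 0.7018^5 = 0.1702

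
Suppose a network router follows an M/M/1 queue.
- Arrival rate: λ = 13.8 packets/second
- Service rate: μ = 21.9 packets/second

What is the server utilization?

Server utilization: ρ = λ/μ
ρ = 13.8/21.9 = 0.6301
The server is busy 63.01% of the time.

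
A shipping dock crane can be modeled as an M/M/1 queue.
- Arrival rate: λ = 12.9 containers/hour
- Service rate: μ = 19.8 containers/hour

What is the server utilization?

Server utilization: ρ = λ/μ
ρ = 12.9/19.8 = 0.6515
The server is busy 65.15% of the time.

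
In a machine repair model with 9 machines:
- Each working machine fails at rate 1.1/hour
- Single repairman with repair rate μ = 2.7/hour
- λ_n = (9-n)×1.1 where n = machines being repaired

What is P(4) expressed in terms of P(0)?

P(4)/P(0) = ∏_{i=0}^{4-1} λ_i/μ_{i+1}
= (9-0)×1.1/2.7 × (9-1)×1.1/2.7 × (9-2)×1.1/2.7 × (9-3)×1.1/2.7
= 83.3101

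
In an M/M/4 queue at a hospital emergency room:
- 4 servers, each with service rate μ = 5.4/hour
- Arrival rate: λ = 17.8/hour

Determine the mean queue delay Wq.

Traffic intensity: ρ = λ/(cμ) = 17.8/(4×5.4) = 0.8241
Since ρ = 0.8241 < 1, system is stable.
Offered load a = λ/μ = cρ = 17.8/5.4 = 3.2963
P₀ = [ Σₙ₌₀^3 aⁿ/n! + a^4/(4!(1-ρ)) ]⁻¹
Σ = a^0/0! + a^1/1! + a^2/2! + a^3/3! = 1.00000 + 3.29630 + 5.43278 + 5.96936 = 15.6984
a^4/(4!(1-ρ)) = 118.0606/(24 × 0.175926) = 27.9617
P₀ = 1/(15.6984 + 27.9617) = 0.02290
Lq = P₀·a^4·ρ / (4!(1-ρ)²) = 0.0229042 × 118.0606 × 0.824074 / (24 × 0.0309499) = 3.0000
Wq = Lq/λ = 3.0000/17.8 = 0.1685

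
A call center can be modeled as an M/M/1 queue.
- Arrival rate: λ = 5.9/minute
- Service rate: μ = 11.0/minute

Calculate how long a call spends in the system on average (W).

First, compute utilization: ρ = λ/μ = 5.9/11.0 = 0.5364
For M/M/1: W = 1/(μ-λ)
W = 1/(11.0-5.9) = 1/5.10
W = 0.1961 minutes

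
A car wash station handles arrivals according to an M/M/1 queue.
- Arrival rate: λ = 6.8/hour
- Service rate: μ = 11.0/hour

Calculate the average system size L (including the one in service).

ρ = λ/μ = 6.8/11.0 = 0.6182
For M/M/1: L = λ/(μ-λ)
L = 6.8/(11.0-6.8) = 6.8/4.20
L = 1.6190 cars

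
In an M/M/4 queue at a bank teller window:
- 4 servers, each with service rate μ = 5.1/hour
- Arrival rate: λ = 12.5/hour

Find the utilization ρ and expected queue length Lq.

Traffic intensity: ρ = λ/(cμ) = 12.5/(4×5.1) = 0.6127
Since ρ = 0.6127 < 1, system is stable.
Offered load a = λ/μ = cρ = 12.5/5.1 = 2.4510
P₀ = [ Σₙ₌₀^3 aⁿ/n! + a^4/(4!(1-ρ)) ]⁻¹
Σ = a^0/0! + a^1/1! + a^2/2! + a^3/3! = 1.00000 + 2.45098 + 3.00365 + 2.45396 = 8.9086
a^4/(4!(1-ρ)) = 36.0877/(24 × 0.38725) = 3.8829
P₀ = 1/(8.9086 + 3.8829) = 0.07818
Lq = P₀·a^4·ρ / (4!(1-ρ)²) = 0.078177 × 36.0877 × 0.61275 / (24 × 0.14997) = 0.4803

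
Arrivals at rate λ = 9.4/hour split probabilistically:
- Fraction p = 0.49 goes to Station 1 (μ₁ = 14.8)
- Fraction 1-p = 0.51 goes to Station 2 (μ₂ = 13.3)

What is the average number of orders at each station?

Effective rates: λ₁ = 9.4×0.49 = 4.606, λ₂ = 9.4×0.51 = 4.794
Station 1: ρ₁ = 4.606/14.8 = 0.3112, L₁ = ρ₁/(1-ρ₁) = 0.3112/(1-0.3112) = 0.4518
Station 2: ρ₂ = 4.794/13.3 = 0.36045, L₂ = ρ₂/(1-ρ₂) = 0.36045/(1-0.36045) = 0.5636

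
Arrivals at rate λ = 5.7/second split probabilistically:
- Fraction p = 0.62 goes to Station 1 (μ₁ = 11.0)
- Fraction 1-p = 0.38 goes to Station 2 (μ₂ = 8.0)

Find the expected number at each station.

Effective rates: λ₁ = 5.7×0.62 = 3.534, λ₂ = 5.7×0.38 = 2.166
Station 1: ρ₁ = 3.534/11.0 = 0.32127, L₁ = ρ₁/(1-ρ₁) = 0.32127/(1-0.32127) = 0.4733
Station 2: ρ₂ = 2.166/8.0 = 0.27075, L₂ = ρ₂/(1-ρ₂) = 0.27075/(1-0.27075) = 0.3713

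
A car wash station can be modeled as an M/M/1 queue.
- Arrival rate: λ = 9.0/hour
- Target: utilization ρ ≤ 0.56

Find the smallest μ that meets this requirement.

ρ = λ/μ, so μ = λ/ρ
μ ≥ 9.0/0.56 = 16.0714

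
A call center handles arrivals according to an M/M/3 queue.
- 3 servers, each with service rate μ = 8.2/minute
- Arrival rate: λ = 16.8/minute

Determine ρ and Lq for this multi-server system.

Traffic intensity: ρ = λ/(cμ) = 16.8/(3×8.2) = 0.6829
Since ρ = 0.6829 < 1, system is stable.
Offered load a = λ/μ = cρ = 16.8/8.2 = 2.0488
P₀ = [ Σₙ₌₀^2 aⁿ/n! + a^3/(3!(1-ρ)) ]⁻¹
Σ = a^0/0! + a^1/1! + a^2/2! = 1.00000 + 2.04878 + 2.09875 = 5.1475
a^3/(3!(1-ρ)) = 8.59976/(6 × 0.317073) = 4.5204
P₀ = 1/(5.1475 + 4.5204) = 0.1034
Lq = P₀·a^3·ρ / (3!(1-ρ)²) = 0.103435 × 8.59976 × 0.682927 / (6 × 0.100535) = 1.0071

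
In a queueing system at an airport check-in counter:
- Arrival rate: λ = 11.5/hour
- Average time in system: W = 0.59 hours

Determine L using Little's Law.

Little's Law: L = λW
L = 11.5 × 0.59 = 6.7850 passengers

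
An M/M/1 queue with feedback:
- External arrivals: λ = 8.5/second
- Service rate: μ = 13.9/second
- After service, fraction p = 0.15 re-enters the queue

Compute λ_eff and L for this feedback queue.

Effective arrival rate: λ_eff = λ/(1-p) = 8.5/(1-0.15) = 8.5/0.85 = 10.0000
ρ = λ_eff/μ = 10.0000/13.9 = 0.719424
L = ρ/(1-ρ) = 0.719424/(1-0.719424) = 2.5641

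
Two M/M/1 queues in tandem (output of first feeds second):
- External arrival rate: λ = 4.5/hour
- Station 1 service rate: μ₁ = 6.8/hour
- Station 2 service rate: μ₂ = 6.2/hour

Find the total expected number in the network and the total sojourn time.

By Jackson's theorem, each station behaves as independent M/M/1.
Station 1: ρ₁ = 4.5/6.8 = 0.6618, L₁ = ρ₁/(1-ρ₁) = λ/(μ₁-λ) = 4.5/2.30 = 1.9565
Station 2: ρ₂ = 4.5/6.2 = 0.7258, L₂ = ρ₂/(1-ρ₂) = λ/(μ₂-λ) = 4.5/1.70 = 2.6471
Total: L = L₁ + L₂ = 1.9565 + 2.6471 = 4.6036
W = L/λ = 4.6036/4.5 = 1.0230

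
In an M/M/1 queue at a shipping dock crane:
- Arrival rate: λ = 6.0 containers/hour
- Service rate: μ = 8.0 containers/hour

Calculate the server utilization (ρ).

Server utilization: ρ = λ/μ
ρ = 6.0/8.0 = 0.7500
The server is busy 75.00% of the time.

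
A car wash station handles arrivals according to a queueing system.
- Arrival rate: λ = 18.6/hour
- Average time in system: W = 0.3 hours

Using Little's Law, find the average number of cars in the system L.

Little's Law: L = λW
L = 18.6 × 0.3 = 5.5800 cars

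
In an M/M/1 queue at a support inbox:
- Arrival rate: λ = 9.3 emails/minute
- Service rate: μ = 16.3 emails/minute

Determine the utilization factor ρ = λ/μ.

Server utilization: ρ = λ/μ
ρ = 9.3/16.3 = 0.5706
The server is busy 57.06% of the time.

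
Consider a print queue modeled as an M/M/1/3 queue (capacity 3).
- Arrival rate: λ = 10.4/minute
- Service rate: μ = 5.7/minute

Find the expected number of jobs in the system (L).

ρ = λ/μ = 10.4/5.7 = 1.82456
P₀ = (1-ρ)/(1-ρ^(K+1)) = (1-1.82456)/(1-1.82456^4) = -0.82456/-10.0824 = 0.08178
P_K = P₀×ρ^K = 0.08178 × 1.82456^3 = 0.08178 × 6.0740 = 0.4967
L = ρ[1 - (K+1)ρ^K + Kρ^(K+1)] / [(1-ρ)(1-ρ^(K+1))]
L = 1.82456 × (1 - 4×6.0740 + 3×11.0824) / ((1 - 1.82456) × (1 - 11.0824)) = 2.1840 jobs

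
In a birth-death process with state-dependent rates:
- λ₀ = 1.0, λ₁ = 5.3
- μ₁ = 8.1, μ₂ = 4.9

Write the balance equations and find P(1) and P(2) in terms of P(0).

Balance equations:
State 0: λ₀P₀ = μ₁P₁ → P₁ = (λ₀/μ₁)P₀ = (1.0/8.1)P₀ = 0.1235P₀
State 1: P₂ = (λ₀λ₁)/(μ₁μ₂)P₀ = (1.0×5.3)/(8.1×4.9)P₀ = 0.1335P₀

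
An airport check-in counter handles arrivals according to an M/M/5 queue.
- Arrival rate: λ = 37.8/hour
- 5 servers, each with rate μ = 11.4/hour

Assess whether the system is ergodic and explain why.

Stability requires ρ = λ/(cμ) < 1
ρ = 37.8/(5 × 11.4) = 37.8/57.00 = 0.6632
Since 0.6632 < 1, the system is STABLE.
The servers are busy 66.32% of the time.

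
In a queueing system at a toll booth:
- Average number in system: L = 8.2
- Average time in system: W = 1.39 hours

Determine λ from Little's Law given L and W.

Little's Law: L = λW, so λ = L/W
λ = 8.2/1.39 = 5.8993 vehicles/hour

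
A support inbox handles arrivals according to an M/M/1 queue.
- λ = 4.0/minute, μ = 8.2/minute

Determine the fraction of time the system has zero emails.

ρ = λ/μ = 4.0/8.2 = 0.4878
P(0) = 1 - ρ = 1 - 0.4878 = 0.5122
The server is idle 51.22% of the time.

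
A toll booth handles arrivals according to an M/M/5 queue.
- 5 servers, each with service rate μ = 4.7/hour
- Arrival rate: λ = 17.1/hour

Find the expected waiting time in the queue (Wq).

Traffic intensity: ρ = λ/(cμ) = 17.1/(5×4.7) = 0.7277
Since ρ = 0.7277 < 1, system is stable.
Offered load a = λ/μ = cρ = 17.1/4.7 = 3.6383
P₀ = [ Σₙ₌₀^4 aⁿ/n! + a^5/(5!(1-ρ)) ]⁻¹
Σ = a^0/0! + a^1/1! + a^2/2! + a^3/3! + a^4/4! = 1.0000 + 3.6383 + 6.6186 + 8.0268 + 7.3010 = 26.5847
a^5/(5!(1-ρ)) = 637.5163/(120 × 0.2723404) = 19.5073
P₀ = 1/(26.5847 + 19.5073) = 0.02170
Lq = P₀·a^5·ρ / (5!(1-ρ)²) = 0.021696 × 637.5163 × 0.72766 / (120 × 0.074169) = 1.1308
Wq = Lq/λ = 1.1308/17.1 = 0.06613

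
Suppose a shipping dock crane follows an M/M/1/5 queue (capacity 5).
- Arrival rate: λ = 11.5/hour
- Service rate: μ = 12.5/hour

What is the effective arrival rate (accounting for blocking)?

ρ = λ/μ = 11.5/12.5 = 0.9200
P₀ = (1-ρ)/(1-ρ^(K+1)) = (1-0.9200)/(1-0.9200^6) = 0.080000/0.39364 = 0.2032
P_K = P₀×ρ^K = 0.2032 × 0.9200^5 = 0.2032 × 0.6591 = 0.1339
λ_eff = λ(1-P_K) = 11.5 × (1 - 0.133944) = 11.5 × 0.866056 = 9.9596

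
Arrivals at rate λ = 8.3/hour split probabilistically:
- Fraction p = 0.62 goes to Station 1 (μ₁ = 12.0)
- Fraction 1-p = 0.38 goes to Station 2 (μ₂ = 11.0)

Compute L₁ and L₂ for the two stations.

Effective rates: λ₁ = 8.3×0.62 = 5.146, λ₂ = 8.3×0.38 = 3.154
Station 1: ρ₁ = 5.146/12.0 = 0.42883, L₁ = ρ₁/(1-ρ₁) = 0.42883/(1-0.42883) = 0.7508
Station 2: ρ₂ = 3.154/11.0 = 0.28673, L₂ = ρ₂/(1-ρ₂) = 0.28673/(1-0.28673) = 0.4020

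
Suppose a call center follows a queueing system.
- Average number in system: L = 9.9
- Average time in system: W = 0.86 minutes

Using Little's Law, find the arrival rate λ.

Little's Law: L = λW, so λ = L/W
λ = 9.9/0.86 = 11.5116 calls/minute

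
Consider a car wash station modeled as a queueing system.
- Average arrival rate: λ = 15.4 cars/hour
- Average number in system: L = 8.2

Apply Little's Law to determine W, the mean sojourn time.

Little's Law: L = λW, so W = L/λ
W = 8.2/15.4 = 0.5325 hours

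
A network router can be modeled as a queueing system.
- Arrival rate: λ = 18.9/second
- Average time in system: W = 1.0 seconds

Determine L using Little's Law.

Little's Law: L = λW
L = 18.9 × 1.0 = 18.9000 packets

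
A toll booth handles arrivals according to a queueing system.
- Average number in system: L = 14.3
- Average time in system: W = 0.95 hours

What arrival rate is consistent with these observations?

Little's Law: L = λW, so λ = L/W
λ = 14.3/0.95 = 15.0526 vehicles/hour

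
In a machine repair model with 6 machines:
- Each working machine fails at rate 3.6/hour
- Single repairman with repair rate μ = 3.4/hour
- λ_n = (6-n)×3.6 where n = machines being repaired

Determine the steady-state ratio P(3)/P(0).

P(3)/P(0) = ∏_{i=0}^{3-1} λ_i/μ_{i+1}
= (6-0)×3.6/3.4 × (6-1)×3.6/3.4 × (6-2)×3.6/3.4
= 142.4466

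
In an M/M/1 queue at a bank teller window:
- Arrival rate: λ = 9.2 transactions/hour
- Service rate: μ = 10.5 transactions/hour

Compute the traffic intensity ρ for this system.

Server utilization: ρ = λ/μ
ρ = 9.2/10.5 = 0.8762
The server is busy 87.62% of the time.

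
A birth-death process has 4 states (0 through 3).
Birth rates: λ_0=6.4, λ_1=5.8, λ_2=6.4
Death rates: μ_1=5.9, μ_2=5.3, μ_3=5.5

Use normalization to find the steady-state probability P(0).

Ratios P(n)/P(0) = (λ₀···λₙ₋₁)/(μ₁···μₙ):
P(1)/P(0) = (6.4)/(5.9) = 1.08475
P(2)/P(0) = (6.4×5.8)/(5.9×5.3) = 1.18708
P(3)/P(0) = (6.4×5.8×6.4)/(5.9×5.3×5.5) = 1.38133

Normalization: ∑ P(n) = 1
P(0) × (1.00000 + 1.08475 + 1.18708 + 1.38133) = 1
P(0) × 4.6532 = 1
P(0) = 1/4.6532 = 0.2149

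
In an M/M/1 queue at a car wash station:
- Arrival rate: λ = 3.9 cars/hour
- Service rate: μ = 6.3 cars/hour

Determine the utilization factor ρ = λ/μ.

Server utilization: ρ = λ/μ
ρ = 3.9/6.3 = 0.6190
The server is busy 61.90% of the time.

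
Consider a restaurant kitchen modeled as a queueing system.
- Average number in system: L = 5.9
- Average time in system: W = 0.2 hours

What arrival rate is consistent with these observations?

Little's Law: L = λW, so λ = L/W
λ = 5.9/0.2 = 29.5000 orders/hour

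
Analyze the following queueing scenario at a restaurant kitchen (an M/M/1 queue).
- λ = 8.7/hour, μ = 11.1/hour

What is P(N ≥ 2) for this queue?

ρ = λ/μ = 8.7/11.1 = 0.7838
P(N ≥ n) = ρⁿ
P(N ≥ 2) = 0.7838^2
P(N ≥ 2) = 0.6143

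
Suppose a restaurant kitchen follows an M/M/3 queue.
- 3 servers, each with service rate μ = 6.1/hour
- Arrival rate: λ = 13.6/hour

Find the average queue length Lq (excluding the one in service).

Traffic intensity: ρ = λ/(cμ) = 13.6/(3×6.1) = 0.7432
Since ρ = 0.7432 < 1, system is stable.
Offered load a = λ/μ = cρ = 13.6/6.1 = 2.2295
P₀ = [ Σₙ₌₀^2 aⁿ/n! + a^3/(3!(1-ρ)) ]⁻¹
Σ = a^0/0! + a^1/1! + a^2/2! = 1.0000 + 2.2295 + 2.4854 = 5.7149
a^3/(3!(1-ρ)) = 11.0822/(6 × 0.25683) = 7.1917
P₀ = 1/(5.7149 + 7.1917) = 0.07748
Lq = P₀·a^3·ρ / (3!(1-ρ)²) = 0.07748020 × 11.08223 × 0.7431694 / (6 × 0.06596196) = 1.6124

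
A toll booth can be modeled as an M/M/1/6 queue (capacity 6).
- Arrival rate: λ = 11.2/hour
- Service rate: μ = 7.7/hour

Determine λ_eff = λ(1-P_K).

ρ = λ/μ = 11.2/7.7 = 1.454545
P₀ = (1-ρ)/(1-ρ^(K+1)) = (1-1.454545)/(1-1.454545^7) = -0.4545/-12.7750 = 0.03558
P_K = P₀×ρ^K = 0.03558 × 1.454545^6 = 0.03558 × 9.4703 = 0.3370
λ_eff = λ(1-P_K) = 11.2 × (1 - 0.33696) = 11.2 × 0.66304 = 7.4260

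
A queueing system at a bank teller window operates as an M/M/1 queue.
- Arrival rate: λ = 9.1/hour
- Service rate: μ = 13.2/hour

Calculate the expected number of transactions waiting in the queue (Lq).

ρ = λ/μ = 9.1/13.2 = 0.6894
For M/M/1: Lq = λ²/(μ(μ-λ))
Lq = 82.81/(13.2 × 4.10)
Lq = 1.5301 transactions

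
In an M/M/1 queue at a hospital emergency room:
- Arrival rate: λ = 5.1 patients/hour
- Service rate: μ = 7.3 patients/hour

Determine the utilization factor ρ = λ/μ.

Server utilization: ρ = λ/μ
ρ = 5.1/7.3 = 0.6986
The server is busy 69.86% of the time.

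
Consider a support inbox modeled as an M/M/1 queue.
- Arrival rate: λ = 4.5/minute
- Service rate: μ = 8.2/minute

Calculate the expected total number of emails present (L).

ρ = λ/μ = 4.5/8.2 = 0.5488
For M/M/1: L = λ/(μ-λ)
L = 4.5/(8.2-4.5) = 4.5/3.70
L = 1.2162 emails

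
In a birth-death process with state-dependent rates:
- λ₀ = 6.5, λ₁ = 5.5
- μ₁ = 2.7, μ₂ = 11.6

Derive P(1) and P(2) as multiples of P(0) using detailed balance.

Balance equations:
State 0: λ₀P₀ = μ₁P₁ → P₁ = (λ₀/μ₁)P₀ = (6.5/2.7)P₀ = 2.4074P₀
State 1: P₂ = (λ₀λ₁)/(μ₁μ₂)P₀ = (6.5×5.5)/(2.7×11.6)P₀ = 1.1414P₀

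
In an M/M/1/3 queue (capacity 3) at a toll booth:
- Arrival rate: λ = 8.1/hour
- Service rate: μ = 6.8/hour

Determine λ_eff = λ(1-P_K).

ρ = λ/μ = 8.1/6.8 = 1.1912
P₀ = (1-ρ)/(1-ρ^(K+1)) = (1-1.1912)/(1-1.1912^4) = -0.1912/-1.0134 = 0.1887
P_K = P₀×ρ^K = 0.18866 × 1.1912^3 = 0.18866 × 1.6903 = 0.3189
λ_eff = λ(1-P_K) = 8.1 × (1 - 0.318884) = 8.1 × 0.681116 = 5.5170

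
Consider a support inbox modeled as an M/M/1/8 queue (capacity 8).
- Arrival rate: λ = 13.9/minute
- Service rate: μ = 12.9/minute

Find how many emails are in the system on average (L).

ρ = λ/μ = 13.9/12.9 = 1.07752
P₀ = (1-ρ)/(1-ρ^(K+1)) = (1-1.07752)/(1-1.07752^9) = -0.07752/-0.9581 = 0.08091
P_K = P₀×ρ^K = 0.08091 × 1.07752^8 = 0.08091 × 1.8172 = 0.1470
L = ρ[1 - (K+1)ρ^K + Kρ^(K+1)] / [(1-ρ)(1-ρ^(K+1))]
L = 1.07752 × (1 - 9×1.817200 + 8×1.958069) / ((1 - 1.07752) × (1 - 1.958069)) = 4.4940 emails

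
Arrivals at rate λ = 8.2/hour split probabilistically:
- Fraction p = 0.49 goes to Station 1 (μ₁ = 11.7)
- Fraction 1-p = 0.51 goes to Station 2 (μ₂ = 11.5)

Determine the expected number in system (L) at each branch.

Effective rates: λ₁ = 8.2×0.49 = 4.018, λ₂ = 8.2×0.51 = 4.182
Station 1: ρ₁ = 4.018/11.7 = 0.3434, L₁ = ρ₁/(1-ρ₁) = 0.3434/(1-0.3434) = 0.5230
Station 2: ρ₂ = 4.182/11.5 = 0.36365, L₂ = ρ₂/(1-ρ₂) = 0.36365/(1-0.36365) = 0.5715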